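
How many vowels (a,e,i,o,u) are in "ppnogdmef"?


Input: ppnogdmef
Checking each character:
  'p' at position 0: consonant
  'p' at position 1: consonant
  'n' at position 2: consonant
  'o' at position 3: vowel (running total: 1)
  'g' at position 4: consonant
  'd' at position 5: consonant
  'm' at position 6: consonant
  'e' at position 7: vowel (running total: 2)
  'f' at position 8: consonant
Total vowels: 2

2


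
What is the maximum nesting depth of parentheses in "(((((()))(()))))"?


Input: "(((((()))(()))))"
Tracking depth:
  Position 0 '(': depth becomes 1
  Position 1 '(': depth becomes 2
  Position 2 '(': depth becomes 3
  Position 3 '(': depth becomes 4
  Position 4 '(': depth becomes 5
  Position 5 '(': depth becomes 6
  Position 6 ')': depth becomes 5
  Position 7 ')': depth becomes 4
  Position 8 ')': depth becomes 3
  Position 9 '(': depth becomes 4
  Position 10 '(': depth becomes 5
  Position 11 ')': depth becomes 4
  Position 12 ')': depth becomes 3
  Position 13 ')': depth becomes 2
  Position 14 ')': depth becomes 1
  Position 15 ')': depth becomes 0
Maximum depth reached: 6

6


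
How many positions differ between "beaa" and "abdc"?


Comparing "beaa" and "abdc" position by position:
  Position 0: 'b' vs 'a' => DIFFER
  Position 1: 'e' vs 'b' => DIFFER
  Position 2: 'a' vs 'd' => DIFFER
  Position 3: 'a' vs 'c' => DIFFER
Positions that differ: 4

4


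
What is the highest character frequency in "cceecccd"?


Input: cceecccd
Character counts:
  'c': 5
  'd': 1
  'e': 2
Maximum frequency: 5

5


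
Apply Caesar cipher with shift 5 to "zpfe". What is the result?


Caesar cipher: shift "zpfe" by 5
  'z' (pos 25) + 5 = pos 4 = 'e'
  'p' (pos 15) + 5 = pos 20 = 'u'
  'f' (pos 5) + 5 = pos 10 = 'k'
  'e' (pos 4) + 5 = pos 9 = 'j'
Result: eukj

eukj


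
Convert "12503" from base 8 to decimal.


Input: "12503" in base 8
Positional expansion:
  Digit '1' (value 1) x 8^4 = 4096
  Digit '2' (value 2) x 8^3 = 1024
  Digit '5' (value 5) x 8^2 = 320
  Digit '0' (value 0) x 8^1 = 0
  Digit '3' (value 3) x 8^0 = 3
Sum = 5443

5443


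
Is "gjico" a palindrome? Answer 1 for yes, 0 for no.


Input: gjico
Reversed: ocijg
  Compare pos 0 ('g') with pos 4 ('o'): MISMATCH
  Compare pos 1 ('j') with pos 3 ('c'): MISMATCH
Result: not a palindrome

0


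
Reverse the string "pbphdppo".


Input: pbphdppo
Reading characters right to left:
  Position 7: 'o'
  Position 6: 'p'
  Position 5: 'p'
  Position 4: 'd'
  Position 3: 'h'
  Position 2: 'p'
  Position 1: 'b'
  Position 0: 'p'
Reversed: oppdhpbp

oppdhpbp


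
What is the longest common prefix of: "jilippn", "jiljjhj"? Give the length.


Words: jilippn, jiljjhj
  Position 0: all 'j' => match
  Position 1: all 'i' => match
  Position 2: all 'l' => match
  Position 3: ('i', 'j') => mismatch, stop
LCP = "jil" (length 3)

3


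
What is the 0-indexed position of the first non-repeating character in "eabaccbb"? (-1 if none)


Input: eabaccbb
Character frequencies:
  'a': 2
  'b': 3
  'c': 2
  'e': 1
Scanning left to right for freq == 1:
  Position 0 ('e'): unique! => answer = 0

0


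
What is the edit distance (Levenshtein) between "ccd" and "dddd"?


Computing edit distance: "ccd" -> "dddd"
DP table:
           d    d    d    d
      0    1    2    3    4
  c   1    1    2    3    4
  c   2    2    2    3    4
  d   3    2    2    2    3
Edit distance = dp[3][4] = 3

3


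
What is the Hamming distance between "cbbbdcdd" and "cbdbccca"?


Comparing "cbbbdcdd" and "cbdbccca" position by position:
  Position 0: 'c' vs 'c' => same
  Position 1: 'b' vs 'b' => same
  Position 2: 'b' vs 'd' => differ
  Position 3: 'b' vs 'b' => same
  Position 4: 'd' vs 'c' => differ
  Position 5: 'c' vs 'c' => same
  Position 6: 'd' vs 'c' => differ
  Position 7: 'd' vs 'a' => differ
Total differences (Hamming distance): 4

4


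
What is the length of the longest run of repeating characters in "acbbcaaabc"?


Input: "acbbcaaabc"
Scanning for longest run:
  Position 1 ('c'): new char, reset run to 1
  Position 2 ('b'): new char, reset run to 1
  Position 3 ('b'): continues run of 'b', length=2
  Position 4 ('c'): new char, reset run to 1
  Position 5 ('a'): new char, reset run to 1
  Position 6 ('a'): continues run of 'a', length=2
  Position 7 ('a'): continues run of 'a', length=3
  Position 8 ('b'): new char, reset run to 1
  Position 9 ('c'): new char, reset run to 1
Longest run: 'a' with length 3

3


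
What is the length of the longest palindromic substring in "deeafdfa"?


Input: "deeafdfa"
Checking substrings for palindromes:
  [3:8] "afdfa" (len 5) => palindrome
  [4:7] "fdf" (len 3) => palindrome
  [1:3] "ee" (len 2) => palindrome
Longest palindromic substring: "afdfa" with length 5

5


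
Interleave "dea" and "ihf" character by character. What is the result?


Interleaving "dea" and "ihf":
  Position 0: 'd' from first, 'i' from second => "di"
  Position 1: 'e' from first, 'h' from second => "eh"
  Position 2: 'a' from first, 'f' from second => "af"
Result: diehaf

diehaf


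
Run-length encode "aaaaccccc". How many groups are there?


Input: aaaaccccc
Scanning for consecutive runs:
  Group 1: 'a' x 4 (positions 0-3)
  Group 2: 'c' x 5 (positions 4-8)
Total groups: 2

2


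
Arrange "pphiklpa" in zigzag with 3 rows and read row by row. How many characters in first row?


Zigzag "pphiklpa" into 3 rows:
Placing characters:
  'p' => row 0
  'p' => row 1
  'h' => row 2
  'i' => row 1
  'k' => row 0
  'l' => row 1
  'p' => row 2
  'a' => row 1
Rows:
  Row 0: "pk"
  Row 1: "pila"
  Row 2: "hp"
First row length: 2

2


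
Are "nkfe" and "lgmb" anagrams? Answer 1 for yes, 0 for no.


Strings: "nkfe", "lgmb"
Sorted first:  efkn
Sorted second: bglm
Differ at position 0: 'e' vs 'b' => not anagrams

0


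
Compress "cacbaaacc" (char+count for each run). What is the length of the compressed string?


Input: cacbaaacc
Runs:
  'c' x 1 => "c1"
  'a' x 1 => "a1"
  'c' x 1 => "c1"
  'b' x 1 => "b1"
  'a' x 3 => "a3"
  'c' x 2 => "c2"
Compressed: "c1a1c1b1a3c2"
Compressed length: 12

12


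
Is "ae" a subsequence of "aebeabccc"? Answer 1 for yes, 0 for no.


Check if "ae" is a subsequence of "aebeabccc"
Greedy scan:
  Position 0 ('a'): matches sub[0] = 'a'
  Position 1 ('e'): matches sub[1] = 'e'
  Position 2 ('b'): no match needed
  Position 3 ('e'): no match needed
  Position 4 ('a'): no match needed
  Position 5 ('b'): no match needed
  Position 6 ('c'): no match needed
  Position 7 ('c'): no match needed
  Position 8 ('c'): no match needed
All 2 characters matched => is a subsequence

1


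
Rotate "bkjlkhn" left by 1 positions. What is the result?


Input: "bkjlkhn", rotate left by 1
First 1 characters: "b"
Remaining characters: "kjlkhn"
Concatenate remaining + first: "kjlkhn" + "b" = "kjlkhnb"

kjlkhnb


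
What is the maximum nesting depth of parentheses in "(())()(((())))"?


Input: "(())()(((())))"
Tracking depth:
  Position 0 '(': depth becomes 1
  Position 1 '(': depth becomes 2
  Position 2 ')': depth becomes 1
  Position 3 ')': depth becomes 0
  Position 4 '(': depth becomes 1
  Position 5 ')': depth becomes 0
  Position 6 '(': depth becomes 1
  Position 7 '(': depth becomes 2
  Position 8 '(': depth becomes 3
  Position 9 '(': depth becomes 4
  Position 10 ')': depth becomes 3
  Position 11 ')': depth becomes 2
  Position 12 ')': depth becomes 1
  Position 13 ')': depth becomes 0
Maximum depth reached: 4

4


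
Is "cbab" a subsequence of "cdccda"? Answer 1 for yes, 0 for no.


Check if "cbab" is a subsequence of "cdccda"
Greedy scan:
  Position 0 ('c'): matches sub[0] = 'c'
  Position 1 ('d'): no match needed
  Position 2 ('c'): no match needed
  Position 3 ('c'): no match needed
  Position 4 ('d'): no match needed
  Position 5 ('a'): no match needed
Only matched 1/4 characters => not a subsequence

0


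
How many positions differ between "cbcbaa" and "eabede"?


Comparing "cbcbaa" and "eabede" position by position:
  Position 0: 'c' vs 'e' => DIFFER
  Position 1: 'b' vs 'a' => DIFFER
  Position 2: 'c' vs 'b' => DIFFER
  Position 3: 'b' vs 'e' => DIFFER
  Position 4: 'a' vs 'd' => DIFFER
  Position 5: 'a' vs 'e' => DIFFER
Positions that differ: 6

6


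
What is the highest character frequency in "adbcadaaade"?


Input: adbcadaaade
Character counts:
  'a': 5
  'b': 1
  'c': 1
  'd': 3
  'e': 1
Maximum frequency: 5

5


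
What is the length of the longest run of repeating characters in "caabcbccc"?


Input: "caabcbccc"
Scanning for longest run:
  Position 1 ('a'): new char, reset run to 1
  Position 2 ('a'): continues run of 'a', length=2
  Position 3 ('b'): new char, reset run to 1
  Position 4 ('c'): new char, reset run to 1
  Position 5 ('b'): new char, reset run to 1
  Position 6 ('c'): new char, reset run to 1
  Position 7 ('c'): continues run of 'c', length=2
  Position 8 ('c'): continues run of 'c', length=3
Longest run: 'c' with length 3

3


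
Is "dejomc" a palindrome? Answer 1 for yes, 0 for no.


Input: dejomc
Reversed: cmojed
  Compare pos 0 ('d') with pos 5 ('c'): MISMATCH
  Compare pos 1 ('e') with pos 4 ('m'): MISMATCH
  Compare pos 2 ('j') with pos 3 ('o'): MISMATCH
Result: not a palindrome

0


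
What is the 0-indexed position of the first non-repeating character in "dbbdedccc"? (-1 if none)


Input: dbbdedccc
Character frequencies:
  'b': 2
  'c': 3
  'd': 3
  'e': 1
Scanning left to right for freq == 1:
  Position 0 ('d'): freq=3, skip
  Position 1 ('b'): freq=2, skip
  Position 2 ('b'): freq=2, skip
  Position 3 ('d'): freq=3, skip
  Position 4 ('e'): unique! => answer = 4

4


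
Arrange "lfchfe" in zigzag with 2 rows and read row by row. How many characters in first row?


Zigzag "lfchfe" into 2 rows:
Placing characters:
  'l' => row 0
  'f' => row 1
  'c' => row 0
  'h' => row 1
  'f' => row 0
  'e' => row 1
Rows:
  Row 0: "lcf"
  Row 1: "fhe"
First row length: 3

3


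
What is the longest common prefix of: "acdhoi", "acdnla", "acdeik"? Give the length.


Words: acdhoi, acdnla, acdeik
  Position 0: all 'a' => match
  Position 1: all 'c' => match
  Position 2: all 'd' => match
  Position 3: ('h', 'n', 'e') => mismatch, stop
LCP = "acd" (length 3)

3


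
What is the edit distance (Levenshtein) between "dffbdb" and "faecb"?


Computing edit distance: "dffbdb" -> "faecb"
DP table:
           f    a    e    c    b
      0    1    2    3    4    5
  d   1    1    2    3    4    5
  f   2    1    2    3    4    5
  f   3    2    2    3    4    5
  b   4    3    3    3    4    4
  d   5    4    4    4    4    5
  b   6    5    5    5    5    4
Edit distance = dp[6][5] = 4

4


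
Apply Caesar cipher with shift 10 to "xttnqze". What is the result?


Caesar cipher: shift "xttnqze" by 10
  'x' (pos 23) + 10 = pos 7 = 'h'
  't' (pos 19) + 10 = pos 3 = 'd'
  't' (pos 19) + 10 = pos 3 = 'd'
  'n' (pos 13) + 10 = pos 23 = 'x'
  'q' (pos 16) + 10 = pos 0 = 'a'
  'z' (pos 25) + 10 = pos 9 = 'j'
  'e' (pos 4) + 10 = pos 14 = 'o'
Result: hddxajo

hddxajo


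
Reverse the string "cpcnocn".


Input: cpcnocn
Reading characters right to left:
  Position 6: 'n'
  Position 5: 'c'
  Position 4: 'o'
  Position 3: 'n'
  Position 2: 'c'
  Position 1: 'p'
  Position 0: 'c'
Reversed: nconcpc

nconcpc


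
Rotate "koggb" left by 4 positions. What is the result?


Input: "koggb", rotate left by 4
First 4 characters: "kogg"
Remaining characters: "b"
Concatenate remaining + first: "b" + "kogg" = "bkogg"

bkogg


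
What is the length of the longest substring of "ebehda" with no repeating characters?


Input: "ebehda"
Sliding window (track last position of each char):
  Position 0 ('e'): window [0,0] length 1 -- new best
  Position 1 ('b'): window [0,1] length 2 -- new best
  Position 2 ('e'): repeat (last at 0), move window start to 1
  Position 2 ('e'): window [1,2] length 2
  Position 3 ('h'): window [1,3] length 3 -- new best
  Position 4 ('d'): window [1,4] length 4 -- new best
  Position 5 ('a'): window [1,5] length 5 -- new best
Longest substring with no repeats: "behda" with length 5

5


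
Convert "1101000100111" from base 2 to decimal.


Input: "1101000100111" in base 2
Positional expansion:
  Digit '1' (value 1) x 2^12 = 4096
  Digit '1' (value 1) x 2^11 = 2048
  Digit '0' (value 0) x 2^10 = 0
  Digit '1' (value 1) x 2^9 = 512
  Digit '0' (value 0) x 2^8 = 0
  Digit '0' (value 0) x 2^7 = 0
  Digit '0' (value 0) x 2^6 = 0
  Digit '1' (value 1) x 2^5 = 32
  Digit '0' (value 0) x 2^4 = 0
  Digit '0' (value 0) x 2^3 = 0
  Digit '1' (value 1) x 2^2 = 4
  Digit '1' (value 1) x 2^1 = 2
  Digit '1' (value 1) x 2^0 = 1
Sum = 6695

6695


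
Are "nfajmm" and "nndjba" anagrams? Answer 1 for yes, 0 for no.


Strings: "nfajmm", "nndjba"
Sorted first:  afjmmn
Sorted second: abdjnn
Differ at position 1: 'f' vs 'b' => not anagrams

0


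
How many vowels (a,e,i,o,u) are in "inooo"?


Input: inooo
Checking each character:
  'i' at position 0: vowel (running total: 1)
  'n' at position 1: consonant
  'o' at position 2: vowel (running total: 2)
  'o' at position 3: vowel (running total: 3)
  'o' at position 4: vowel (running total: 4)
Total vowels: 4

4


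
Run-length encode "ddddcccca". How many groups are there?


Input: ddddcccca
Scanning for consecutive runs:
  Group 1: 'd' x 4 (positions 0-3)
  Group 2: 'c' x 4 (positions 4-7)
  Group 3: 'a' x 1 (positions 8-8)
Total groups: 3

3


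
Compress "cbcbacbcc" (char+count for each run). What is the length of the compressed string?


Input: cbcbacbcc
Runs:
  'c' x 1 => "c1"
  'b' x 1 => "b1"
  'c' x 1 => "c1"
  'b' x 1 => "b1"
  'a' x 1 => "a1"
  'c' x 1 => "c1"
  'b' x 1 => "b1"
  'c' x 2 => "c2"
Compressed: "c1b1c1b1a1c1b1c2"
Compressed length: 16

16


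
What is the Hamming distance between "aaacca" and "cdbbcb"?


Comparing "aaacca" and "cdbbcb" position by position:
  Position 0: 'a' vs 'c' => differ
  Position 1: 'a' vs 'd' => differ
  Position 2: 'a' vs 'b' => differ
  Position 3: 'c' vs 'b' => differ
  Position 4: 'c' vs 'c' => same
  Position 5: 'a' vs 'b' => differ
Total differences (Hamming distance): 5

5


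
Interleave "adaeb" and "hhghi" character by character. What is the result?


Interleaving "adaeb" and "hhghi":
  Position 0: 'a' from first, 'h' from second => "ah"
  Position 1: 'd' from first, 'h' from second => "dh"
  Position 2: 'a' from first, 'g' from second => "ag"
  Position 3: 'e' from first, 'h' from second => "eh"
  Position 4: 'b' from first, 'i' from second => "bi"
Result: ahdhagehbi

ahdhagehbi


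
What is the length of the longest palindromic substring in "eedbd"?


Input: "eedbd"
Checking substrings for palindromes:
  [2:5] "dbd" (len 3) => palindrome
  [0:2] "ee" (len 2) => palindrome
Longest palindromic substring: "dbd" with length 3

3


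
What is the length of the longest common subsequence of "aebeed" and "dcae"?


LCS of "aebeed" and "dcae"
DP table:
           d    c    a    e
      0    0    0    0    0
  a   0    0    0    1    1
  e   0    0    0    1    2
  b   0    0    0    1    2
  e   0    0    0    1    2
  e   0    0    0    1    2
  d   0    1    1    1    2
LCS length = dp[6][4] = 2

2


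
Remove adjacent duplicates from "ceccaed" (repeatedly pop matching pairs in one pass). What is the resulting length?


Input: ceccaed
Stack-based adjacent duplicate removal:
  Read 'c': push. Stack: c
  Read 'e': push. Stack: ce
  Read 'c': push. Stack: cec
  Read 'c': matches stack top 'c' => pop. Stack: ce
  Read 'a': push. Stack: cea
  Read 'e': push. Stack: ceae
  Read 'd': push. Stack: ceaed
Final stack: "ceaed" (length 5)

5


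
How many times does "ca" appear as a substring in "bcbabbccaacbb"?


Searching for "ca" in "bcbabbccaacbb"
Scanning each position:
  Position 0: "bc" => no
  Position 1: "cb" => no
  Position 2: "ba" => no
  Position 3: "ab" => no
  Position 4: "bb" => no
  Position 5: "bc" => no
  Position 6: "cc" => no
  Position 7: "ca" => MATCH
  Position 8: "aa" => no
  Position 9: "ac" => no
  Position 10: "cb" => no
  Position 11: "bb" => no
Total occurrences: 1

1


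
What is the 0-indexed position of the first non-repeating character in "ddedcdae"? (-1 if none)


Input: ddedcdae
Character frequencies:
  'a': 1
  'c': 1
  'd': 4
  'e': 2
Scanning left to right for freq == 1:
  Position 0 ('d'): freq=4, skip
  Position 1 ('d'): freq=4, skip
  Position 2 ('e'): freq=2, skip
  Position 3 ('d'): freq=4, skip
  Position 4 ('c'): unique! => answer = 4

4


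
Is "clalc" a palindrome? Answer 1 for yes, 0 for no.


Input: clalc
Reversed: clalc
  Compare pos 0 ('c') with pos 4 ('c'): match
  Compare pos 1 ('l') with pos 3 ('l'): match
Result: palindrome

1


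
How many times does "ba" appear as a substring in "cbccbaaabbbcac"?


Searching for "ba" in "cbccbaaabbbcac"
Scanning each position:
  Position 0: "cb" => no
  Position 1: "bc" => no
  Position 2: "cc" => no
  Position 3: "cb" => no
  Position 4: "ba" => MATCH
  Position 5: "aa" => no
  Position 6: "aa" => no
  Position 7: "ab" => no
  Position 8: "bb" => no
  Position 9: "bb" => no
  Position 10: "bc" => no
  Position 11: "ca" => no
  Position 12: "ac" => no
Total occurrences: 1

1


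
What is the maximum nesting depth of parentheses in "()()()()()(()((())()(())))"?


Input: "()()()()()(()((())()(())))"
Tracking depth:
  Position 0 '(': depth becomes 1
  Position 1 ')': depth becomes 0
  Position 2 '(': depth becomes 1
  Position 3 ')': depth becomes 0
  Position 4 '(': depth becomes 1
  Position 5 ')': depth becomes 0
  Position 6 '(': depth becomes 1
  Position 7 ')': depth becomes 0
  Position 8 '(': depth becomes 1
  Position 9 ')': depth becomes 0
  Position 10 '(': depth becomes 1
  Position 11 '(': depth becomes 2
  Position 12 ')': depth becomes 1
  Position 13 '(': depth becomes 2
  Position 14 '(': depth becomes 3
  Position 15 '(': depth becomes 4
  Position 16 ')': depth becomes 3
  Position 17 ')': depth becomes 2
  Position 18 '(': depth becomes 3
  Position 19 ')': depth becomes 2
  Position 20 '(': depth becomes 3
  Position 21 '(': depth becomes 4
  Position 22 ')': depth becomes 3
  Position 23 ')': depth becomes 2
  Position 24 ')': depth becomes 1
  Position 25 ')': depth becomes 0
Maximum depth reached: 4

4


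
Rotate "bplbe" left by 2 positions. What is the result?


Input: "bplbe", rotate left by 2
First 2 characters: "bp"
Remaining characters: "lbe"
Concatenate remaining + first: "lbe" + "bp" = "lbebp"

lbebp


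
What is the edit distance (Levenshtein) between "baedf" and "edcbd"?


Computing edit distance: "baedf" -> "edcbd"
DP table:
           e    d    c    b    d
      0    1    2    3    4    5
  b   1    1    2    3    3    4
  a   2    2    2    3    4    4
  e   3    2    3    3    4    5
  d   4    3    2    3    4    4
  f   5    4    3    3    4    5
Edit distance = dp[5][5] = 5

5


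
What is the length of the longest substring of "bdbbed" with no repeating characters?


Input: "bdbbed"
Sliding window (track last position of each char):
  Position 0 ('b'): window [0,0] length 1 -- new best
  Position 1 ('d'): window [0,1] length 2 -- new best
  Position 2 ('b'): repeat (last at 0), move window start to 1
  Position 2 ('b'): window [1,2] length 2
  Position 3 ('b'): repeat (last at 2), move window start to 3
  Position 3 ('b'): window [3,3] length 1
  Position 4 ('e'): window [3,4] length 2
  Position 5 ('d'): window [3,5] length 3 -- new best
Longest substring with no repeats: "bed" with length 3

3


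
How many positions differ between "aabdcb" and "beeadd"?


Comparing "aabdcb" and "beeadd" position by position:
  Position 0: 'a' vs 'b' => DIFFER
  Position 1: 'a' vs 'e' => DIFFER
  Position 2: 'b' vs 'e' => DIFFER
  Position 3: 'd' vs 'a' => DIFFER
  Position 4: 'c' vs 'd' => DIFFER
  Position 5: 'b' vs 'd' => DIFFER
Positions that differ: 6

6


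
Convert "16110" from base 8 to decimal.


Input: "16110" in base 8
Positional expansion:
  Digit '1' (value 1) x 8^4 = 4096
  Digit '6' (value 6) x 8^3 = 3072
  Digit '1' (value 1) x 8^2 = 64
  Digit '1' (value 1) x 8^1 = 8
  Digit '0' (value 0) x 8^0 = 0
Sum = 7240

7240


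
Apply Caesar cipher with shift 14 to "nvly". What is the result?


Caesar cipher: shift "nvly" by 14
  'n' (pos 13) + 14 = pos 1 = 'b'
  'v' (pos 21) + 14 = pos 9 = 'j'
  'l' (pos 11) + 14 = pos 25 = 'z'
  'y' (pos 24) + 14 = pos 12 = 'm'
Result: bjzm

bjzm


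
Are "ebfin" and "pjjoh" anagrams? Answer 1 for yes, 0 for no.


Strings: "ebfin", "pjjoh"
Sorted first:  befin
Sorted second: hjjop
Differ at position 0: 'b' vs 'h' => not anagrams

0


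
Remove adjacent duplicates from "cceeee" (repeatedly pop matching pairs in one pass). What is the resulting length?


Input: cceeee
Stack-based adjacent duplicate removal:
  Read 'c': push. Stack: c
  Read 'c': matches stack top 'c' => pop. Stack: (empty)
  Read 'e': push. Stack: e
  Read 'e': matches stack top 'e' => pop. Stack: (empty)
  Read 'e': push. Stack: e
  Read 'e': matches stack top 'e' => pop. Stack: (empty)
Final stack: "" (length 0)

0


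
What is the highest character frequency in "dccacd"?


Input: dccacd
Character counts:
  'a': 1
  'c': 3
  'd': 2
Maximum frequency: 3

3


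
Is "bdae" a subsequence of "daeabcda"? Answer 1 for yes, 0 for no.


Check if "bdae" is a subsequence of "daeabcda"
Greedy scan:
  Position 0 ('d'): no match needed
  Position 1 ('a'): no match needed
  Position 2 ('e'): no match needed
  Position 3 ('a'): no match needed
  Position 4 ('b'): matches sub[0] = 'b'
  Position 5 ('c'): no match needed
  Position 6 ('d'): matches sub[1] = 'd'
  Position 7 ('a'): matches sub[2] = 'a'
Only matched 3/4 characters => not a subsequence

0


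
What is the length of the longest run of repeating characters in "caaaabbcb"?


Input: "caaaabbcb"
Scanning for longest run:
  Position 1 ('a'): new char, reset run to 1
  Position 2 ('a'): continues run of 'a', length=2
  Position 3 ('a'): continues run of 'a', length=3
  Position 4 ('a'): continues run of 'a', length=4
  Position 5 ('b'): new char, reset run to 1
  Position 6 ('b'): continues run of 'b', length=2
  Position 7 ('c'): new char, reset run to 1
  Position 8 ('b'): new char, reset run to 1
Longest run: 'a' with length 4

4


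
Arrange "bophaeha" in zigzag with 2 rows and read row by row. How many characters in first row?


Zigzag "bophaeha" into 2 rows:
Placing characters:
  'b' => row 0
  'o' => row 1
  'p' => row 0
  'h' => row 1
  'a' => row 0
  'e' => row 1
  'h' => row 0
  'a' => row 1
Rows:
  Row 0: "bpah"
  Row 1: "ohea"
First row length: 4

4


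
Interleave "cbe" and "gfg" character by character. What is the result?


Interleaving "cbe" and "gfg":
  Position 0: 'c' from first, 'g' from second => "cg"
  Position 1: 'b' from first, 'f' from second => "bf"
  Position 2: 'e' from first, 'g' from second => "eg"
Result: cgbfeg

cgbfeg


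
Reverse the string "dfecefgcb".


Input: dfecefgcb
Reading characters right to left:
  Position 8: 'b'
  Position 7: 'c'
  Position 6: 'g'
  Position 5: 'f'
  Position 4: 'e'
  Position 3: 'c'
  Position 2: 'e'
  Position 1: 'f'
  Position 0: 'd'
Reversed: bcgfecefd

bcgfecefd


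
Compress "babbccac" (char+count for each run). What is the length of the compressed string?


Input: babbccac
Runs:
  'b' x 1 => "b1"
  'a' x 1 => "a1"
  'b' x 2 => "b2"
  'c' x 2 => "c2"
  'a' x 1 => "a1"
  'c' x 1 => "c1"
Compressed: "b1a1b2c2a1c1"
Compressed length: 12

12


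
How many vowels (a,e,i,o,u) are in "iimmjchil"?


Input: iimmjchil
Checking each character:
  'i' at position 0: vowel (running total: 1)
  'i' at position 1: vowel (running total: 2)
  'm' at position 2: consonant
  'm' at position 3: consonant
  'j' at position 4: consonant
  'c' at position 5: consonant
  'h' at position 6: consonant
  'i' at position 7: vowel (running total: 3)
  'l' at position 8: consonant
Total vowels: 3

3


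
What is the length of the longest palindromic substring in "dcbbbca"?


Input: "dcbbbca"
Checking substrings for palindromes:
  [1:6] "cbbbc" (len 5) => palindrome
  [2:5] "bbb" (len 3) => palindrome
  [2:4] "bb" (len 2) => palindrome
  [3:5] "bb" (len 2) => palindrome
Longest palindromic substring: "cbbbc" with length 5

5


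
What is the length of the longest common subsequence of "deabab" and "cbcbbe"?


LCS of "deabab" and "cbcbbe"
DP table:
           c    b    c    b    b    e
      0    0    0    0    0    0    0
  d   0    0    0    0    0    0    0
  e   0    0    0    0    0    0    1
  a   0    0    0    0    0    0    1
  b   0    0    1    1    1    1    1
  a   0    0    1    1    1    1    1
  b   0    0    1    1    2    2    2
LCS length = dp[6][6] = 2

2


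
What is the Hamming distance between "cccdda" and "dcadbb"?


Comparing "cccdda" and "dcadbb" position by position:
  Position 0: 'c' vs 'd' => differ
  Position 1: 'c' vs 'c' => same
  Position 2: 'c' vs 'a' => differ
  Position 3: 'd' vs 'd' => same
  Position 4: 'd' vs 'b' => differ
  Position 5: 'a' vs 'b' => differ
Total differences (Hamming distance): 4

4


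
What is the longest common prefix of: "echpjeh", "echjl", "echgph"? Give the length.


Words: echpjeh, echjl, echgph
  Position 0: all 'e' => match
  Position 1: all 'c' => match
  Position 2: all 'h' => match
  Position 3: ('p', 'j', 'g') => mismatch, stop
LCP = "ech" (length 3)

3


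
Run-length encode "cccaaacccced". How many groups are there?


Input: cccaaacccced
Scanning for consecutive runs:
  Group 1: 'c' x 3 (positions 0-2)
  Group 2: 'a' x 3 (positions 3-5)
  Group 3: 'c' x 4 (positions 6-9)
  Group 4: 'e' x 1 (positions 10-10)
  Group 5: 'd' x 1 (positions 11-11)
Total groups: 5

5


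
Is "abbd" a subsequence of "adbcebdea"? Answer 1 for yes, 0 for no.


Check if "abbd" is a subsequence of "adbcebdea"
Greedy scan:
  Position 0 ('a'): matches sub[0] = 'a'
  Position 1 ('d'): no match needed
  Position 2 ('b'): matches sub[1] = 'b'
  Position 3 ('c'): no match needed
  Position 4 ('e'): no match needed
  Position 5 ('b'): matches sub[2] = 'b'
  Position 6 ('d'): matches sub[3] = 'd'
  Position 7 ('e'): no match needed
  Position 8 ('a'): no match needed
All 4 characters matched => is a subsequence

1


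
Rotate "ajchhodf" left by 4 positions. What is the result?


Input: "ajchhodf", rotate left by 4
First 4 characters: "ajch"
Remaining characters: "hodf"
Concatenate remaining + first: "hodf" + "ajch" = "hodfajch"

hodfajch


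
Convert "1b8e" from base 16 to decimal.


Input: "1b8e" in base 16
Positional expansion:
  Digit '1' (value 1) x 16^3 = 4096
  Digit 'b' (value 11) x 16^2 = 2816
  Digit '8' (value 8) x 16^1 = 128
  Digit 'e' (value 14) x 16^0 = 14
Sum = 7054

7054


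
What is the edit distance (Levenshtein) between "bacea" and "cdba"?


Computing edit distance: "bacea" -> "cdba"
DP table:
           c    d    b    a
      0    1    2    3    4
  b   1    1    2    2    3
  a   2    2    2    3    2
  c   3    2    3    3    3
  e   4    3    3    4    4
  a   5    4    4    4    4
Edit distance = dp[5][4] = 4

4


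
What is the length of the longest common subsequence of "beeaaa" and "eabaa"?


LCS of "beeaaa" and "eabaa"
DP table:
           e    a    b    a    a
      0    0    0    0    0    0
  b   0    0    0    1    1    1
  e   0    1    1    1    1    1
  e   0    1    1    1    1    1
  a   0    1    2    2    2    2
  a   0    1    2    2    3    3
  a   0    1    2    2    3    4
LCS length = dp[6][5] = 4

4


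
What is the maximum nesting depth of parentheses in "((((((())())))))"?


Input: "((((((())())))))"
Tracking depth:
  Position 0 '(': depth becomes 1
  Position 1 '(': depth becomes 2
  Position 2 '(': depth becomes 3
  Position 3 '(': depth becomes 4
  Position 4 '(': depth becomes 5
  Position 5 '(': depth becomes 6
  Position 6 '(': depth becomes 7
  Position 7 ')': depth becomes 6
  Position 8 ')': depth becomes 5
  Position 9 '(': depth becomes 6
  Position 10 ')': depth becomes 5
  Position 11 ')': depth becomes 4
  Position 12 ')': depth becomes 3
  Position 13 ')': depth becomes 2
  Position 14 ')': depth becomes 1
  Position 15 ')': depth becomes 0
Maximum depth reached: 7

7


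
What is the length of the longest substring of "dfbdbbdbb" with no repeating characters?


Input: "dfbdbbdbb"
Sliding window (track last position of each char):
  Position 0 ('d'): window [0,0] length 1 -- new best
  Position 1 ('f'): window [0,1] length 2 -- new best
  Position 2 ('b'): window [0,2] length 3 -- new best
  Position 3 ('d'): repeat (last at 0), move window start to 1
  Position 3 ('d'): window [1,3] length 3
  Position 4 ('b'): repeat (last at 2), move window start to 3
  Position 4 ('b'): window [3,4] length 2
  Position 5 ('b'): repeat (last at 4), move window start to 5
  Position 5 ('b'): window [5,5] length 1
  Position 6 ('d'): window [5,6] length 2
  Position 7 ('b'): repeat (last at 5), move window start to 6
  Position 7 ('b'): window [6,7] length 2
  Position 8 ('b'): repeat (last at 7), move window start to 8
  Position 8 ('b'): window [8,8] length 1
Longest substring with no repeats: "dfb" with length 3

3


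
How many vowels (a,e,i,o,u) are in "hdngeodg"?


Input: hdngeodg
Checking each character:
  'h' at position 0: consonant
  'd' at position 1: consonant
  'n' at position 2: consonant
  'g' at position 3: consonant
  'e' at position 4: vowel (running total: 1)
  'o' at position 5: vowel (running total: 2)
  'd' at position 6: consonant
  'g' at position 7: consonant
Total vowels: 2

2


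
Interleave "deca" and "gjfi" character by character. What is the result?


Interleaving "deca" and "gjfi":
  Position 0: 'd' from first, 'g' from second => "dg"
  Position 1: 'e' from first, 'j' from second => "ej"
  Position 2: 'c' from first, 'f' from second => "cf"
  Position 3: 'a' from first, 'i' from second => "ai"
Result: dgejcfai

dgejcfai


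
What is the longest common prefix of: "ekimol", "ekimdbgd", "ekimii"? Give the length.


Words: ekimol, ekimdbgd, ekimii
  Position 0: all 'e' => match
  Position 1: all 'k' => match
  Position 2: all 'i' => match
  Position 3: all 'm' => match
  Position 4: ('o', 'd', 'i') => mismatch, stop
LCP = "ekim" (length 4)

4


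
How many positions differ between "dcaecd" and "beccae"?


Comparing "dcaecd" and "beccae" position by position:
  Position 0: 'd' vs 'b' => DIFFER
  Position 1: 'c' vs 'e' => DIFFER
  Position 2: 'a' vs 'c' => DIFFER
  Position 3: 'e' vs 'c' => DIFFER
  Position 4: 'c' vs 'a' => DIFFER
  Position 5: 'd' vs 'e' => DIFFER
Positions that differ: 6

6


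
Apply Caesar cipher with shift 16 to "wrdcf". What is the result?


Caesar cipher: shift "wrdcf" by 16
  'w' (pos 22) + 16 = pos 12 = 'm'
  'r' (pos 17) + 16 = pos 7 = 'h'
  'd' (pos 3) + 16 = pos 19 = 't'
  'c' (pos 2) + 16 = pos 18 = 's'
  'f' (pos 5) + 16 = pos 21 = 'v'
Result: mhtsv

mhtsv


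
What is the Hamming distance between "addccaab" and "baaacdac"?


Comparing "addccaab" and "baaacdac" position by position:
  Position 0: 'a' vs 'b' => differ
  Position 1: 'd' vs 'a' => differ
  Position 2: 'd' vs 'a' => differ
  Position 3: 'c' vs 'a' => differ
  Position 4: 'c' vs 'c' => same
  Position 5: 'a' vs 'd' => differ
  Position 6: 'a' vs 'a' => same
  Position 7: 'b' vs 'c' => differ
Total differences (Hamming distance): 6

6


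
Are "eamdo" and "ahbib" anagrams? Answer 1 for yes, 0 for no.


Strings: "eamdo", "ahbib"
Sorted first:  ademo
Sorted second: abbhi
Differ at position 1: 'd' vs 'b' => not anagrams

0


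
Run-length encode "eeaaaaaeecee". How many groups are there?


Input: eeaaaaaeecee
Scanning for consecutive runs:
  Group 1: 'e' x 2 (positions 0-1)
  Group 2: 'a' x 5 (positions 2-6)
  Group 3: 'e' x 2 (positions 7-8)
  Group 4: 'c' x 1 (positions 9-9)
  Group 5: 'e' x 2 (positions 10-11)
Total groups: 5

5


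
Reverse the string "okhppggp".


Input: okhppggp
Reading characters right to left:
  Position 7: 'p'
  Position 6: 'g'
  Position 5: 'g'
  Position 4: 'p'
  Position 3: 'p'
  Position 2: 'h'
  Position 1: 'k'
  Position 0: 'o'
Reversed: pggpphko

pggpphko


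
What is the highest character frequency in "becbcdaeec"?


Input: becbcdaeec
Character counts:
  'a': 1
  'b': 2
  'c': 3
  'd': 1
  'e': 3
Maximum frequency: 3

3


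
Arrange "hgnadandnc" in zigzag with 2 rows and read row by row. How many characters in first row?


Zigzag "hgnadandnc" into 2 rows:
Placing characters:
  'h' => row 0
  'g' => row 1
  'n' => row 0
  'a' => row 1
  'd' => row 0
  'a' => row 1
  'n' => row 0
  'd' => row 1
  'n' => row 0
  'c' => row 1
Rows:
  Row 0: "hndnn"
  Row 1: "gaadc"
First row length: 5

5


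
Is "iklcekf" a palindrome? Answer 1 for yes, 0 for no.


Input: iklcekf
Reversed: fkeclki
  Compare pos 0 ('i') with pos 6 ('f'): MISMATCH
  Compare pos 1 ('k') with pos 5 ('k'): match
  Compare pos 2 ('l') with pos 4 ('e'): MISMATCH
Result: not a palindrome

0


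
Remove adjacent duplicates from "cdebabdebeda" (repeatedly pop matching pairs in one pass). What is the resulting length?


Input: cdebabdebeda
Stack-based adjacent duplicate removal:
  Read 'c': push. Stack: c
  Read 'd': push. Stack: cd
  Read 'e': push. Stack: cde
  Read 'b': push. Stack: cdeb
  Read 'a': push. Stack: cdeba
  Read 'b': push. Stack: cdebab
  Read 'd': push. Stack: cdebabd
  Read 'e': push. Stack: cdebabde
  Read 'b': push. Stack: cdebabdeb
  Read 'e': push. Stack: cdebabdebe
  Read 'd': push. Stack: cdebabdebed
  Read 'a': push. Stack: cdebabdebeda
Final stack: "cdebabdebeda" (length 12)

12


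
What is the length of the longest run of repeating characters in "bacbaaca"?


Input: "bacbaaca"
Scanning for longest run:
  Position 1 ('a'): new char, reset run to 1
  Position 2 ('c'): new char, reset run to 1
  Position 3 ('b'): new char, reset run to 1
  Position 4 ('a'): new char, reset run to 1
  Position 5 ('a'): continues run of 'a', length=2
  Position 6 ('c'): new char, reset run to 1
  Position 7 ('a'): new char, reset run to 1
Longest run: 'a' with length 2

2


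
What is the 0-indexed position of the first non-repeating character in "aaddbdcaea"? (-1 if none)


Input: aaddbdcaea
Character frequencies:
  'a': 4
  'b': 1
  'c': 1
  'd': 3
  'e': 1
Scanning left to right for freq == 1:
  Position 0 ('a'): freq=4, skip
  Position 1 ('a'): freq=4, skip
  Position 2 ('d'): freq=3, skip
  Position 3 ('d'): freq=3, skip
  Position 4 ('b'): unique! => answer = 4

4


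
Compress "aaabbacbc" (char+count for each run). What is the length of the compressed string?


Input: aaabbacbc
Runs:
  'a' x 3 => "a3"
  'b' x 2 => "b2"
  'a' x 1 => "a1"
  'c' x 1 => "c1"
  'b' x 1 => "b1"
  'c' x 1 => "c1"
Compressed: "a3b2a1c1b1c1"
Compressed length: 12

12


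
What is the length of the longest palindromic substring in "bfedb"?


Input: "bfedb"
Checking substrings for palindromes:
  No multi-char palindromic substrings found
Longest palindromic substring: "b" with length 1

1


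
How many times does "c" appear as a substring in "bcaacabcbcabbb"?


Searching for "c" in "bcaacabcbcabbb"
Scanning each position:
  Position 0: "b" => no
  Position 1: "c" => MATCH
  Position 2: "a" => no
  Position 3: "a" => no
  Position 4: "c" => MATCH
  Position 5: "a" => no
  Position 6: "b" => no
  Position 7: "c" => MATCH
  Position 8: "b" => no
  Position 9: "c" => MATCH
  Position 10: "a" => no
  Position 11: "b" => no
  Position 12: "b" => no
  Position 13: "b" => no
Total occurrences: 4

4


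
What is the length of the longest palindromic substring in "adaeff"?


Input: "adaeff"
Checking substrings for palindromes:
  [0:3] "ada" (len 3) => palindrome
  [4:6] "ff" (len 2) => palindrome
Longest palindromic substring: "ada" with length 3

3


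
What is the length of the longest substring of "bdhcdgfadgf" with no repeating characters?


Input: "bdhcdgfadgf"
Sliding window (track last position of each char):
  Position 0 ('b'): window [0,0] length 1 -- new best
  Position 1 ('d'): window [0,1] length 2 -- new best
  Position 2 ('h'): window [0,2] length 3 -- new best
  Position 3 ('c'): window [0,3] length 4 -- new best
  Position 4 ('d'): repeat (last at 1), move window start to 2
  Position 4 ('d'): window [2,4] length 3
  Position 5 ('g'): window [2,5] length 4
  Position 6 ('f'): window [2,6] length 5 -- new best
  Position 7 ('a'): window [2,7] length 6 -- new best
  Position 8 ('d'): repeat (last at 4), move window start to 5
  Position 8 ('d'): window [5,8] length 4
  Position 9 ('g'): repeat (last at 5), move window start to 6
  Position 9 ('g'): window [6,9] length 4
  Position 10 ('f'): repeat (last at 6), move window start to 7
  Position 10 ('f'): window [7,10] length 4
Longest substring with no repeats: "hcdgfa" with length 6

6


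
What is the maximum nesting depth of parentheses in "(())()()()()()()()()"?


Input: "(())()()()()()()()()"
Tracking depth:
  Position 0 '(': depth becomes 1
  Position 1 '(': depth becomes 2
  Position 2 ')': depth becomes 1
  Position 3 ')': depth becomes 0
  Position 4 '(': depth becomes 1
  Position 5 ')': depth becomes 0
  Position 6 '(': depth becomes 1
  Position 7 ')': depth becomes 0
  Position 8 '(': depth becomes 1
  Position 9 ')': depth becomes 0
  Position 10 '(': depth becomes 1
  Position 11 ')': depth becomes 0
  Position 12 '(': depth becomes 1
  Position 13 ')': depth becomes 0
  Position 14 '(': depth becomes 1
  Position 15 ')': depth becomes 0
  Position 16 '(': depth becomes 1
  Position 17 ')': depth becomes 0
  Position 18 '(': depth becomes 1
  Position 19 ')': depth becomes 0
Maximum depth reached: 2

2


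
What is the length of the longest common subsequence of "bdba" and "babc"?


LCS of "bdba" and "babc"
DP table:
           b    a    b    c
      0    0    0    0    0
  b   0    1    1    1    1
  d   0    1    1    1    1
  b   0    1    1    2    2
  a   0    1    2    2    2
LCS length = dp[4][4] = 2

2


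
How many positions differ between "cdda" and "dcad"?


Comparing "cdda" and "dcad" position by position:
  Position 0: 'c' vs 'd' => DIFFER
  Position 1: 'd' vs 'c' => DIFFER
  Position 2: 'd' vs 'a' => DIFFER
  Position 3: 'a' vs 'd' => DIFFER
Positions that differ: 4

4


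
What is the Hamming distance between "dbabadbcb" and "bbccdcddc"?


Comparing "dbabadbcb" and "bbccdcddc" position by position:
  Position 0: 'd' vs 'b' => differ
  Position 1: 'b' vs 'b' => same
  Position 2: 'a' vs 'c' => differ
  Position 3: 'b' vs 'c' => differ
  Position 4: 'a' vs 'd' => differ
  Position 5: 'd' vs 'c' => differ
  Position 6: 'b' vs 'd' => differ
  Position 7: 'c' vs 'd' => differ
  Position 8: 'b' vs 'c' => differ
Total differences (Hamming distance): 8

8


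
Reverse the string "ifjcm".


Input: ifjcm
Reading characters right to left:
  Position 4: 'm'
  Position 3: 'c'
  Position 2: 'j'
  Position 1: 'f'
  Position 0: 'i'
Reversed: mcjfi

mcjfi


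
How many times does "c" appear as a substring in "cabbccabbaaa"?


Searching for "c" in "cabbccabbaaa"
Scanning each position:
  Position 0: "c" => MATCH
  Position 1: "a" => no
  Position 2: "b" => no
  Position 3: "b" => no
  Position 4: "c" => MATCH
  Position 5: "c" => MATCH
  Position 6: "a" => no
  Position 7: "b" => no
  Position 8: "b" => no
  Position 9: "a" => no
  Position 10: "a" => no
  Position 11: "a" => no
Total occurrences: 3

3


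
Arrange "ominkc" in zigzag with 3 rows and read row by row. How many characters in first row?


Zigzag "ominkc" into 3 rows:
Placing characters:
  'o' => row 0
  'm' => row 1
  'i' => row 2
  'n' => row 1
  'k' => row 0
  'c' => row 1
Rows:
  Row 0: "ok"
  Row 1: "mnc"
  Row 2: "i"
First row length: 2

2


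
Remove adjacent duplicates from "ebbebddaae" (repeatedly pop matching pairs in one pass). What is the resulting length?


Input: ebbebddaae
Stack-based adjacent duplicate removal:
  Read 'e': push. Stack: e
  Read 'b': push. Stack: eb
  Read 'b': matches stack top 'b' => pop. Stack: e
  Read 'e': matches stack top 'e' => pop. Stack: (empty)
  Read 'b': push. Stack: b
  Read 'd': push. Stack: bd
  Read 'd': matches stack top 'd' => pop. Stack: b
  Read 'a': push. Stack: ba
  Read 'a': matches stack top 'a' => pop. Stack: b
  Read 'e': push. Stack: be
Final stack: "be" (length 2)

2
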